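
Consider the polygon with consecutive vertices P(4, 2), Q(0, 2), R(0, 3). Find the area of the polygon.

Apply the shoelace formula: 2A = Σ (x_i·y_{i+1} − x_{i+1}·y_i), indices taken mod 3.
P→Q: (4)(2) − (0)(2) = 8
Q→R: (0)(3) − (0)(2) = 0
R→P: (0)(2) − (4)(3) = -12
Σ = -4
Area = |Σ|/2 = 2.

2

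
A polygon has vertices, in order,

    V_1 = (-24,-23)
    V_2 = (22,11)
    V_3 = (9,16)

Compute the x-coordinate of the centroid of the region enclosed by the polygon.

7/3

Apply the shoelace formula. First the cross-terms c_i = x_i·y_{i+1} − x_{i+1}·y_i:
  242, 253, 177  ⇒  2A = 672, A = 336.
Then Σ (x_i + x_{i+1})·c_i = 4704, so x̄ = 4704 / (6·336) = 7/3.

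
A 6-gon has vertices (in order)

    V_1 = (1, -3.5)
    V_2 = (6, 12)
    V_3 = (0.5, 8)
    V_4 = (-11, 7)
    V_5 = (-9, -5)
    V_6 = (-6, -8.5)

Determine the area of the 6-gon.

Apply the shoelace formula: 2A = Σ (x_i·y_{i+1} − x_{i+1}·y_i), indices taken mod 6.
Cross-terms: 33, 42, 91.5, 118, 46.5, 29.5  ⇒  Σ = 360.5
Area = |Σ|/2 = 180.25.

180.25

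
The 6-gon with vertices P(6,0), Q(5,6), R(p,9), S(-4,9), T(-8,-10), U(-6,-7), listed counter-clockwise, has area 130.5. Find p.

-2

Write out the shoelace sum; only the two edges meeting at R involve p:
2·Area = [(5·9 − p·6) + (p·9 − (-4)·9)] + 186
       = 3·p + 267 = 261
⇒ p = -2.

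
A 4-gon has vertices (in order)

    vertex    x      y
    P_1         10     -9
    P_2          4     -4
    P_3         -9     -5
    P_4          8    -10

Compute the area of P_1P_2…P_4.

Apply the shoelace (surveyor's) formula: 2A = Σ (x_i·y_{i+1} − x_{i+1}·y_i), indices taken mod 4.
Cross-terms: -4, -56, 130, 28  ⇒  Σ = 98
Area = |Σ|/2 = 49.

49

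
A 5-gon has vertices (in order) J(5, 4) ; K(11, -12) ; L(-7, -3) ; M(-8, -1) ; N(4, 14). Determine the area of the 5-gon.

200

Apply Gauss's area formula: 2A = Σ (x_i·y_{i+1} − x_{i+1}·y_i), indices taken mod 5.
Σ = (-104) + (-117) + (-17) + (-108) + (-54) = -400
Area = |Σ|/2 = 200.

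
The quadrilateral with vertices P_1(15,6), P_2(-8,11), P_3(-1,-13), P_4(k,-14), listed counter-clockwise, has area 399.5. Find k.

The doubled signed area Σ (x_i y_{i+1} − x_{i+1} y_i) is linear in k.
With k=0 it equals 552; the coefficient of k is 19 (from the two edges through P_4).
So 19·k + 552 = 2·399.5 = 799 ⇒ k = 13.

13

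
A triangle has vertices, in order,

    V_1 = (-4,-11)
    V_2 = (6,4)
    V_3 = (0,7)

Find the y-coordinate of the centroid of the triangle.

0

Apply the shoelace (surveyor's) formula. First the cross-terms c_i = x_i·y_{i+1} − x_{i+1}·y_i:
  50, 42, 28  ⇒  2A = 120, A = 60.
Then Σ (y_i + y_{i+1})·c_i = 0, so ȳ = 0 / (6·60) = 0.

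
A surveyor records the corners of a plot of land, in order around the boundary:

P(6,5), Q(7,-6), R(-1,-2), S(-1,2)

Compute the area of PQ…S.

56

Apply Gauss's area formula: 2A = Σ (x_i·y_{i+1} − x_{i+1}·y_i), indices taken mod 4.
Σ = (-71) + (-20) + (-4) + (-17) = -112
Area = |Σ|/2 = 56.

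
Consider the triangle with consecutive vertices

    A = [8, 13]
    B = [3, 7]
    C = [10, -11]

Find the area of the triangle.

66

Apply the shoelace formula: 2A = Σ (x_i·y_{i+1} − x_{i+1}·y_i), indices taken mod 3.
A→B: (8)(7) − (3)(13) = 17
B→C: (3)(-11) − (10)(7) = -103
C→A: (10)(13) − (8)(-11) = 218
Σ = 132
Area = |Σ|/2 = 66.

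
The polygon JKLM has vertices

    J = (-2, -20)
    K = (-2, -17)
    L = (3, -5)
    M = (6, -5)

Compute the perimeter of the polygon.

36

|JK| = √((0)² + (3)²) = √9 = 3
|KL| = √((5)² + (12)²) = √169 = 13
|LM| = √((3)² + (0)²) = √9 = 3
|MJ| = √((-8)² + (-15)²) = √289 = 17
Perimeter = 3 + 13 + 3 + 17 = 36.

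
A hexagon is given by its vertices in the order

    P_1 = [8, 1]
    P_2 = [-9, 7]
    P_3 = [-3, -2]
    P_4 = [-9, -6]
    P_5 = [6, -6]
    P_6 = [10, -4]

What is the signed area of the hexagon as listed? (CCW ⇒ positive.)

136

Apply the shoelace formula: 2A = Σ (x_i·y_{i+1} − x_{i+1}·y_i), indices taken mod 6.
Σ = (65) + (39) + (0) + (90) + (36) + (42) = 272
Signed area = Σ/2 = 136 (positive ⇒ counter-clockwise traversal).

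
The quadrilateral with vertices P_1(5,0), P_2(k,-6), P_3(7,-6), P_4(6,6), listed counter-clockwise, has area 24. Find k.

Write out the shoelace sum; only the two edges meeting at P_2 involve k:
2·Area = [(5·(-6) − k·0) + (k·(-6) − 7·(-6))] + 48
       = -6·k + 60 = 48
⇒ k = 2.

2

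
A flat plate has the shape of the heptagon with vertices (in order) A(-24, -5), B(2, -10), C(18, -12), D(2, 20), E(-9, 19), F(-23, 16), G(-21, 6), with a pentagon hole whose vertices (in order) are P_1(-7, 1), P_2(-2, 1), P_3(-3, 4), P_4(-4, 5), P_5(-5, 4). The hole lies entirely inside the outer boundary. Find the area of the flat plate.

862.5

Outer boundary:
Apply the surveyor's formula: 2A = Σ (x_i·y_{i+1} − x_{i+1}·y_i), indices taken mod 7.
Σ = (250) + (156) + (384) + (218) + (293) + (198) + (249) = 1748
Area = |Σ|/2 = 874.
Hole:
Apply Gauss's area formula: 2A = Σ (x_i·y_{i+1} − x_{i+1}·y_i), indices taken mod 5.
Σ = (-5) + (-5) + (1) + (9) + (23) = 23
Area = |Σ|/2 = 11.5.
Net area = 874 − 11.5 = 862.5.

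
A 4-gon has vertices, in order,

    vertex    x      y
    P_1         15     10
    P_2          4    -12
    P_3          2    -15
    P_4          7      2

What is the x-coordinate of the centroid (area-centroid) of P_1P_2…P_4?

845/107

Apply the shoelace (surveyor's) formula. First the cross-terms c_i = x_i·y_{i+1} − x_{i+1}·y_i:
  -220, -36, 109, 40  ⇒  2A = -107, A = -53.5.
Then Σ (x_i + x_{i+1})·c_i = -2535, so x̄ = -2535 / (6·(-53.5)) = 845/107.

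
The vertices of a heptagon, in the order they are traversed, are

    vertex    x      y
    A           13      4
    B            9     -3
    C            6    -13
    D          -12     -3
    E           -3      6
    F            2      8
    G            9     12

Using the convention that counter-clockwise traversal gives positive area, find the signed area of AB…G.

-316.5

Apply the surveyor's formula: 2A = Σ (x_i·y_{i+1} − x_{i+1}·y_i), indices taken mod 7.
Cross-terms: -75, -99, -174, -81, -36, -48, -120  ⇒  Σ = -633
Signed area = Σ/2 = -316.5 (negative ⇒ clockwise traversal).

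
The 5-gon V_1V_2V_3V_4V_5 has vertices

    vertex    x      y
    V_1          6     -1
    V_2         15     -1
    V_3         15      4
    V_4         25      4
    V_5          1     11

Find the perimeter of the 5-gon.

62

|V_1V_2| = √((9)² + (0)²) = √81 = 9
|V_2V_3| = √((0)² + (5)²) = √25 = 5
|V_3V_4| = √((10)² + (0)²) = √100 = 10
|V_4V_5| = √((-24)² + (7)²) = √625 = 25
|V_5V_1| = √((5)² + (-12)²) = √169 = 13
Perimeter = 9 + 5 + 10 + 25 + 13 = 62.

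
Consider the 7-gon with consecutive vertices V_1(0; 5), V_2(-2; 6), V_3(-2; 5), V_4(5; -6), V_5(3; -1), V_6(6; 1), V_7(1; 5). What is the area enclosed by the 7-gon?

Apply the shoelace (surveyor's) formula: 2A = Σ (x_i·y_{i+1} − x_{i+1}·y_i), indices taken mod 7.
Σ = (10) + (2) + (-13) + (13) + (9) + (29) + (5) = 55
Area = |Σ|/2 = 27.5.

27.5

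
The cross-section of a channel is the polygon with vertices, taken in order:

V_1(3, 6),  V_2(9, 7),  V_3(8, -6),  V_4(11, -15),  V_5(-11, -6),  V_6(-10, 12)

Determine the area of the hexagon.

Apply the shoelace (surveyor's) formula: 2A = Σ (x_i·y_{i+1} − x_{i+1}·y_i), indices taken mod 6.
Σ = (-33) + (-110) + (-54) + (-231) + (-192) + (-96) = -716
Area = |Σ|/2 = 358.

358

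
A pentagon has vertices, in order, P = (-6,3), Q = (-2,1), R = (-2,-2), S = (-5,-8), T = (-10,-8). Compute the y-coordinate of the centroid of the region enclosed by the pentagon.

Apply the surveyor's formula. First the cross-terms c_i = x_i·y_{i+1} − x_{i+1}·y_i:
  0, 6, 6, -40, -78  ⇒  2A = -106, A = -53.
Then Σ (y_i + y_{i+1})·c_i = 964, so ȳ = 964 / (6·(-53)) = -482/159.

-482/159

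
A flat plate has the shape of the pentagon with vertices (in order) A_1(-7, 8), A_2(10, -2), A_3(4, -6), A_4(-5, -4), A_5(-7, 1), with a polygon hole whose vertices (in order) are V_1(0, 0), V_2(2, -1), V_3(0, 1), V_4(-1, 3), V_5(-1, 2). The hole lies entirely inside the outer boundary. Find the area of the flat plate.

Outer boundary:
Σ = (-66) + (-52) + (-46) + (-33) + (-49) = -246
Area = |Σ|/2 = 123.
Hole:
Σ = (0) + (2) + (1) + (1) + (0) = 4
Area = |Σ|/2 = 2.
Net area = 123 − 2 = 121.

121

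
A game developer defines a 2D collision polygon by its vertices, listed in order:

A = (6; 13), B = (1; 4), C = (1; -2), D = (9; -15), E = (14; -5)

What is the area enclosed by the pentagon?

192.5

Apply the shoelace formula: 2A = Σ (x_i·y_{i+1} − x_{i+1}·y_i), indices taken mod 5.
A→B: (6)(4) − (1)(13) = 11
B→C: (1)(-2) − (1)(4) = -6
C→D: (1)(-15) − (9)(-2) = 3
D→E: (9)(-5) − (14)(-15) = 165
E→A: (14)(13) − (6)(-5) = 212
Σ = 385
Area = |Σ|/2 = 192.5.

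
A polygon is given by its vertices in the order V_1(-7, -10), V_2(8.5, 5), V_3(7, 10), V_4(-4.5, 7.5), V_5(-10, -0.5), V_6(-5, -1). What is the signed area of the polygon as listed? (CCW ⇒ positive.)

Apply Gauss's area formula: 2A = Σ (x_i·y_{i+1} − x_{i+1}·y_i), indices taken mod 6.
V_1→V_2: (-7)(5) − (8.5)(-10) = 50
V_2→V_3: (8.5)(10) − (7)(5) = 50
V_3→V_4: (7)(7.5) − (-4.5)(10) = 97.5
V_4→V_5: (-4.5)(-0.5) − (-10)(7.5) = 77.25
V_5→V_6: (-10)(-1) − (-5)(-0.5) = 7.5
V_6→V_1: (-5)(-10) − (-7)(-1) = 43
Σ = 325.25
Signed area = Σ/2 = 162.625 (positive ⇒ counter-clockwise traversal).

162.625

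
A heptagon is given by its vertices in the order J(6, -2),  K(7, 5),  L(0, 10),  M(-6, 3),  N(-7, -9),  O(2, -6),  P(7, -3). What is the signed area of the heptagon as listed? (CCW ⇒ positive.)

Σ = (44) + (70) + (60) + (75) + (60) + (36) + (4) = 349
Signed area = Σ/2 = 174.5 (positive ⇒ counter-clockwise traversal).

174.5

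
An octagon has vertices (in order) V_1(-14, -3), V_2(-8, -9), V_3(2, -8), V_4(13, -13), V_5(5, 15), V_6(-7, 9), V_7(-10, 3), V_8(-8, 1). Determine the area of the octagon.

396.5

Apply the surveyor's formula: 2A = Σ (x_i·y_{i+1} − x_{i+1}·y_i), indices taken mod 8.
Σ = (102) + (82) + (78) + (260) + (150) + (69) + (14) + (38) = 793
Area = |Σ|/2 = 396.5.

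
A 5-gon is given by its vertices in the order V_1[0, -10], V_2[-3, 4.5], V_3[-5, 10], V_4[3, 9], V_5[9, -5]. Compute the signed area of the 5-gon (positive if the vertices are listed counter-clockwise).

-149.25

Apply Gauss's area formula: 2A = Σ (x_i·y_{i+1} − x_{i+1}·y_i), indices taken mod 5.
Cross-terms: -30, -7.5, -75, -96, -90  ⇒  Σ = -298.5
Signed area = Σ/2 = -149.25 (negative ⇒ clockwise traversal).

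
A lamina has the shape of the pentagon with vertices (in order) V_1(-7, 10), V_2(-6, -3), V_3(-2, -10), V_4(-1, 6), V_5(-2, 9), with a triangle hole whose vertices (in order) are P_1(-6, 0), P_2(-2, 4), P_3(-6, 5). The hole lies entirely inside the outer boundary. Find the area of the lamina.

69.5

Outer boundary:
Cross-terms: 81, 54, -22, 3, 43  ⇒  Σ = 159
Area = |Σ|/2 = 79.5.
Hole:
Apply the shoelace formula: 2A = Σ (x_i·y_{i+1} − x_{i+1}·y_i), indices taken mod 3.
Cross-terms: -24, 14, 30  ⇒  Σ = 20
Area = |Σ|/2 = 10.
Net area = 79.5 − 10 = 69.5.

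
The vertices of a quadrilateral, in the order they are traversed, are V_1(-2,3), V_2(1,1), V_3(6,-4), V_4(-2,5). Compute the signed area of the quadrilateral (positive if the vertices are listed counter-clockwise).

Apply Gauss's area formula: 2A = Σ (x_i·y_{i+1} − x_{i+1}·y_i), indices taken mod 4.
Cross-terms: -5, -10, 22, 4  ⇒  Σ = 11
Signed area = Σ/2 = 5.5 (positive ⇒ counter-clockwise traversal).

5.5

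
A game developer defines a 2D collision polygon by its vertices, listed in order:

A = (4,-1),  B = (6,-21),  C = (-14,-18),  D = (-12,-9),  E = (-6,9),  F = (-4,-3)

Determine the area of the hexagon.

Σ = (-78) + (-402) + (-90) + (-162) + (54) + (16) = -662
Area = |Σ|/2 = 331.

331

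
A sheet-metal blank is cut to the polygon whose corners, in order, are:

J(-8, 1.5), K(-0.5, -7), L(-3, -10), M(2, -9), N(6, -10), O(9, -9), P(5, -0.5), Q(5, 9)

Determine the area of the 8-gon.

162.625

Σ = (56.75) + (-16) + (47) + (34) + (36) + (40.5) + (47.5) + (79.5) = 325.25
Area = |Σ|/2 = 162.625.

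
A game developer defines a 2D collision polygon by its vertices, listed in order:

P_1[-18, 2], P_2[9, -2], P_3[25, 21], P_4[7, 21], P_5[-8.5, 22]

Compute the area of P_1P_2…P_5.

673.25

Cross-terms: 18, 239, 378, 332.5, 379  ⇒  Σ = 1346.5
Area = |Σ|/2 = 673.25.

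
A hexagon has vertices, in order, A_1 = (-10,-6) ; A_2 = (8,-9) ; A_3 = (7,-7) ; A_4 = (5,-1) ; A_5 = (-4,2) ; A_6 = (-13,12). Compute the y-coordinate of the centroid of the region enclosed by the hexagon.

Apply the shoelace formula. First the cross-terms c_i = x_i·y_{i+1} − x_{i+1}·y_i:
  138, 7, 28, 6, -22, 198  ⇒  2A = 355, A = 177.5.
Then Σ (y_i + y_{i+1})·c_i = -1520, so ȳ = -1520 / (6·177.5) = -304/213.

-304/213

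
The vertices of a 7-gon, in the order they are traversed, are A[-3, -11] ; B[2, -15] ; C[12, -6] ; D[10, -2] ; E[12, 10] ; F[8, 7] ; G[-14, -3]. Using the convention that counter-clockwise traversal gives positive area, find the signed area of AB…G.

309

Apply Gauss's area formula: 2A = Σ (x_i·y_{i+1} − x_{i+1}·y_i), indices taken mod 7.
A→B: (-3)(-15) − (2)(-11) = 67
B→C: (2)(-6) − (12)(-15) = 168
C→D: (12)(-2) − (10)(-6) = 36
D→E: (10)(10) − (12)(-2) = 124
E→F: (12)(7) − (8)(10) = 4
F→G: (8)(-3) − (-14)(7) = 74
G→A: (-14)(-11) − (-3)(-3) = 145
Σ = 618
Signed area = Σ/2 = 309 (positive ⇒ counter-clockwise traversal).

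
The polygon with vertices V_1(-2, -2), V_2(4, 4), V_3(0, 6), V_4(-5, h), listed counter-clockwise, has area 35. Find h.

3

The doubled signed area Σ (x_i y_{i+1} − x_{i+1} y_i) is linear in h.
With h=0 it equals 64; the coefficient of h is 2 (from the two edges through V_4).
So 2·h + 64 = 2·35 = 70 ⇒ h = 3.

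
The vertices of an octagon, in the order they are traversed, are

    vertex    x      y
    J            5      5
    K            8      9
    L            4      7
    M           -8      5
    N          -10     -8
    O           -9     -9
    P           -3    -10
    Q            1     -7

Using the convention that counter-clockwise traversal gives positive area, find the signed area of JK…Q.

183.5

J→K: (5)(9) − (8)(5) = 5
K→L: (8)(7) − (4)(9) = 20
L→M: (4)(5) − (-8)(7) = 76
M→N: (-8)(-8) − (-10)(5) = 114
N→O: (-10)(-9) − (-9)(-8) = 18
O→P: (-9)(-10) − (-3)(-9) = 63
P→Q: (-3)(-7) − (1)(-10) = 31
Q→J: (1)(5) − (5)(-7) = 40
Σ = 367
Signed area = Σ/2 = 183.5 (positive ⇒ counter-clockwise traversal).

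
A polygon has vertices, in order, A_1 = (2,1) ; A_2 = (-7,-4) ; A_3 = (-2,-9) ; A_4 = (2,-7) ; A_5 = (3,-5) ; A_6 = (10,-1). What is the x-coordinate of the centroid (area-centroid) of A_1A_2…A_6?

80/117

Apply Gauss's area formula. First the cross-terms c_i = x_i·y_{i+1} − x_{i+1}·y_i:
  -1, 55, 32, 11, 47, 12  ⇒  2A = 156, A = 78.
Then Σ (x_i + x_{i+1})·c_i = 320, so x̄ = 320 / (6·78) = 80/117.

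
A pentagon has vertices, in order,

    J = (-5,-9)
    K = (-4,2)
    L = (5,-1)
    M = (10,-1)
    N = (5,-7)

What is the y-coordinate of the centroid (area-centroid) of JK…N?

Apply the shoelace (surveyor's) formula. First the cross-terms c_i = x_i·y_{i+1} − x_{i+1}·y_i:
  -46, -6, 5, -65, -80  ⇒  2A = -192, A = -96.
Then Σ (y_i + y_{i+1})·c_i = 2106, so ȳ = 2106 / (6·(-96)) = -3.65625.

-3.65625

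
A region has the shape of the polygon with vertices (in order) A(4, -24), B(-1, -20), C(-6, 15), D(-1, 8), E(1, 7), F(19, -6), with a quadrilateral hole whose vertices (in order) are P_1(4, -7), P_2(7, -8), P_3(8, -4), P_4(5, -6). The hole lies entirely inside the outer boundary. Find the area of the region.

Outer boundary:
Cross-terms: -104, -135, -33, -15, -139, -432  ⇒  Σ = -858
Area = |Σ|/2 = 429.
Hole:
Apply the shoelace formula: 2A = Σ (x_i·y_{i+1} − x_{i+1}·y_i), indices taken mod 4.
P_1→P_2: (4)(-8) − (7)(-7) = 17
P_2→P_3: (7)(-4) − (8)(-8) = 36
P_3→P_4: (8)(-6) − (5)(-4) = -28
P_4→P_1: (5)(-7) − (4)(-6) = -11
Σ = 14
Area = |Σ|/2 = 7.
Net area = 429 − 7 = 422.

422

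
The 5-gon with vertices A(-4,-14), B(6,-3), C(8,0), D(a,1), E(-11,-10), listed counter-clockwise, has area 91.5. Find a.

7

The doubled signed area Σ (x_i y_{i+1} − x_{i+1} y_i) is linear in a.
With a=0 it equals 253; the coefficient of a is -10 (from the two edges through D).
So -10·a + 253 = 2·91.5 = 183 ⇒ a = 7.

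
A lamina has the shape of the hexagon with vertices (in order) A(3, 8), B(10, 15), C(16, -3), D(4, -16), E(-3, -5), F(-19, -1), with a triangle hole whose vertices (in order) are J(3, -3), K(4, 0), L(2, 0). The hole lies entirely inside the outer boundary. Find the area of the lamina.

Outer boundary:
Σ = (-35) + (-270) + (-244) + (-68) + (-92) + (-149) = -858
Area = |Σ|/2 = 429.
Hole:
Apply Gauss's area formula: 2A = Σ (x_i·y_{i+1} − x_{i+1}·y_i), indices taken mod 3.
J→K: (3)(0) − (4)(-3) = 12
K→L: (4)(0) − (2)(0) = 0
L→J: (2)(-3) − (3)(0) = -6
Σ = 6
Area = |Σ|/2 = 3.
Net area = 429 − 3 = 426.

426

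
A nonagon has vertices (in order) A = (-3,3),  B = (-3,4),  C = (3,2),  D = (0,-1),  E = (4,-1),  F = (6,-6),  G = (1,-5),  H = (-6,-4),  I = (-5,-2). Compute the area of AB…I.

Cross-terms: -3, -18, -3, 4, -18, -24, -34, -8, -21  ⇒  Σ = -125
Area = |Σ|/2 = 62.5.

62.5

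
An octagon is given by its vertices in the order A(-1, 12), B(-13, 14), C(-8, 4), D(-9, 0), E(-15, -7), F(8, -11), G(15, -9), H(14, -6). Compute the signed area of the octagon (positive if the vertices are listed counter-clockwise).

A→B: (-1)(14) − (-13)(12) = 142
B→C: (-13)(4) − (-8)(14) = 60
C→D: (-8)(0) − (-9)(4) = 36
D→E: (-9)(-7) − (-15)(0) = 63
E→F: (-15)(-11) − (8)(-7) = 221
F→G: (8)(-9) − (15)(-11) = 93
G→H: (15)(-6) − (14)(-9) = 36
H→A: (14)(12) − (-1)(-6) = 162
Σ = 813
Signed area = Σ/2 = 406.5 (positive ⇒ counter-clockwise traversal).

406.5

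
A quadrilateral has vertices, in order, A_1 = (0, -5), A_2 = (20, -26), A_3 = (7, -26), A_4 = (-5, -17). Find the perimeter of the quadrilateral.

|A_1A_2| = √((20)² + (-21)²) = √841 = 29
|A_2A_3| = √((-13)² + (0)²) = √169 = 13
|A_3A_4| = √((-12)² + (9)²) = √225 = 15
|A_4A_1| = √((5)² + (12)²) = √169 = 13
Perimeter = 29 + 13 + 15 + 13 = 70.

70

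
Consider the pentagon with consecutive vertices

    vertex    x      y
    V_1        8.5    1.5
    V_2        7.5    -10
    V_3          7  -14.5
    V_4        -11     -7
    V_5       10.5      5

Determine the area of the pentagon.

175.875

Σ = (-96.25) + (-38.75) + (-208.5) + (18.5) + (-26.75) = -351.75
Area = |Σ|/2 = 175.875.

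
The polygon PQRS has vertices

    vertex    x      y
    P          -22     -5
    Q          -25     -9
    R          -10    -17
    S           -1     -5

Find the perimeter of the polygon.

|PQ| = √((-3)² + (-4)²) = √25 = 5
|QR| = √((15)² + (-8)²) = √289 = 17
|RS| = √((9)² + (12)²) = √225 = 15
|SP| = √((-21)² + (0)²) = √441 = 21
Perimeter = 5 + 17 + 15 + 21 = 58.

58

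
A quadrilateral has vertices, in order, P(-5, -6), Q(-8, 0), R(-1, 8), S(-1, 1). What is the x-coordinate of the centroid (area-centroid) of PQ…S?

Apply Gauss's area formula. First the cross-terms c_i = x_i·y_{i+1} − x_{i+1}·y_i:
  -48, -64, 7, 11  ⇒  2A = -94, A = -47.
Then Σ (x_i + x_{i+1})·c_i = 1120, so x̄ = 1120 / (6·(-47)) = -560/141.

-560/141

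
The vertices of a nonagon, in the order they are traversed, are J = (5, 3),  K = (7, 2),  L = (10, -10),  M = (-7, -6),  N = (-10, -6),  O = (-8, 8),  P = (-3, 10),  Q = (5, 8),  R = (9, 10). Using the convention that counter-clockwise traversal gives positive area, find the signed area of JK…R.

Σ = (-11) + (-90) + (-130) + (-18) + (-128) + (-56) + (-74) + (-22) + (-23) = -552
Signed area = Σ/2 = -276 (negative ⇒ clockwise traversal).

-276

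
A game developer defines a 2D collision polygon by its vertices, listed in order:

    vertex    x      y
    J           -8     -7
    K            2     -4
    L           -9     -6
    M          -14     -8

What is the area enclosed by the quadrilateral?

Apply Gauss's area formula: 2A = Σ (x_i·y_{i+1} − x_{i+1}·y_i), indices taken mod 4.
Σ = (46) + (-48) + (-12) + (34) = 20
Area = |Σ|/2 = 10.

10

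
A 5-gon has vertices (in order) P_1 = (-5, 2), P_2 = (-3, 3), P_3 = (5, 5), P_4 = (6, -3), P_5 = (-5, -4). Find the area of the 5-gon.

Apply the surveyor's formula: 2A = Σ (x_i·y_{i+1} − x_{i+1}·y_i), indices taken mod 5.
Cross-terms: -9, -30, -45, -39, -30  ⇒  Σ = -153
Area = |Σ|/2 = 76.5.

76.5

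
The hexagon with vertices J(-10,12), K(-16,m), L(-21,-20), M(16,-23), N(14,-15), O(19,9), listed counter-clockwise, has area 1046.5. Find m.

The doubled signed area Σ (x_i y_{i+1} − x_{i+1} y_i) is linear in m.
With m=0 it equals 2126; the coefficient of m is 11 (from the two edges through K).
So 11·m + 2126 = 2·1046.5 = 2093 ⇒ m = -3.

-3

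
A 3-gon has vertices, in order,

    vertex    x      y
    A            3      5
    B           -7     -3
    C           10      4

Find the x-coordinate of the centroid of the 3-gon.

Apply the shoelace formula. First the cross-terms c_i = x_i·y_{i+1} − x_{i+1}·y_i:
  26, 2, 38  ⇒  2A = 66, A = 33.
Then Σ (x_i + x_{i+1})·c_i = 396, so x̄ = 396 / (6·33) = 2.

2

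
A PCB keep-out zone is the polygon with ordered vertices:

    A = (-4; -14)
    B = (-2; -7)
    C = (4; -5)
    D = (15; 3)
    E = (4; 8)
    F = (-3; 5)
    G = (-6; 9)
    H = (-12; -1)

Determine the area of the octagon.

Σ = (0) + (38) + (87) + (108) + (44) + (3) + (114) + (164) = 558
Area = |Σ|/2 = 279.

279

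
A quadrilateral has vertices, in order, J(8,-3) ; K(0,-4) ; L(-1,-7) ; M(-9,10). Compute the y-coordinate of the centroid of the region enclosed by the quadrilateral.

161/243

Apply Gauss's area formula. First the cross-terms c_i = x_i·y_{i+1} − x_{i+1}·y_i:
  -32, -4, -73, -53  ⇒  2A = -162, A = -81.
Then Σ (y_i + y_{i+1})·c_i = -322, so ȳ = -322 / (6·(-81)) = 161/243.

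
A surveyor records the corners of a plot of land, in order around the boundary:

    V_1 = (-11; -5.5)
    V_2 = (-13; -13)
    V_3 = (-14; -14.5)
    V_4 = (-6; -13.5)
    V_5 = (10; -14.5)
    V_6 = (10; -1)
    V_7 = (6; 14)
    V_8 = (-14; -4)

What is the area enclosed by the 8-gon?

Apply Gauss's area formula: 2A = Σ (x_i·y_{i+1} − x_{i+1}·y_i), indices taken mod 8.
Σ = (71.5) + (6.5) + (102) + (222) + (135) + (146) + (172) + (33) = 888
Area = |Σ|/2 = 444.

444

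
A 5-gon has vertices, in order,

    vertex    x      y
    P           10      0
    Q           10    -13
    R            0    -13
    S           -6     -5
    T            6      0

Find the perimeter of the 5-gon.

|PQ| = √((0)² + (-13)²) = √169 = 13
|QR| = √((-10)² + (0)²) = √100 = 10
|RS| = √((-6)² + (8)²) = √100 = 10
|ST| = √((12)² + (5)²) = √169 = 13
|TP| = √((4)² + (0)²) = √16 = 4
Perimeter = 13 + 10 + 10 + 13 + 4 = 50.

50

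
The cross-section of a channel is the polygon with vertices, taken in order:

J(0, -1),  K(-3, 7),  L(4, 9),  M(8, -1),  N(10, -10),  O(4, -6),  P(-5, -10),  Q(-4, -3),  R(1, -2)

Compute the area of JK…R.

Apply the surveyor's formula: 2A = Σ (x_i·y_{i+1} − x_{i+1}·y_i), indices taken mod 9.
Cross-terms: -3, -55, -76, -70, -20, -70, -25, 11, -1  ⇒  Σ = -309
Area = |Σ|/2 = 154.5.

154.5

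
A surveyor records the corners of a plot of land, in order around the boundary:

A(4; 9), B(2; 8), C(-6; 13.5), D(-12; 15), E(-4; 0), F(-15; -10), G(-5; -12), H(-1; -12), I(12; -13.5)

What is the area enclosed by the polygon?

379.25

Apply the surveyor's formula: 2A = Σ (x_i·y_{i+1} − x_{i+1}·y_i), indices taken mod 9.
Σ = (14) + (75) + (72) + (60) + (40) + (130) + (48) + (157.5) + (162) = 758.5
Area = |Σ|/2 = 379.25.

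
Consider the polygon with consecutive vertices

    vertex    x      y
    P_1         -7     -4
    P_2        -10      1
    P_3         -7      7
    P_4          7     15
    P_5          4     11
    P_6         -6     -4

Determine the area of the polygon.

100.5

Cross-terms: -47, -63, -154, 17, 50, -4  ⇒  Σ = -201
Area = |Σ|/2 = 100.5.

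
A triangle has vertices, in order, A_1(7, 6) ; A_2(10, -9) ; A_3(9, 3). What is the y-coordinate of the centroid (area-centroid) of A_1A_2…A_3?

Apply the shoelace formula. First the cross-terms c_i = x_i·y_{i+1} − x_{i+1}·y_i:
  -123, 111, 33  ⇒  2A = 21, A = 10.5.
Then Σ (y_i + y_{i+1})·c_i = 0, so ȳ = 0 / (6·10.5) = 0.

0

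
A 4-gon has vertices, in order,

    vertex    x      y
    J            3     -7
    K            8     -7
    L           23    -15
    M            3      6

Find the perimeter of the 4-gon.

|JK| = √((5)² + (0)²) = √25 = 5
|KL| = √((15)² + (-8)²) = √289 = 17
|LM| = √((-20)² + (21)²) = √841 = 29
|MJ| = √((0)² + (-13)²) = √169 = 13
Perimeter = 5 + 17 + 29 + 13 = 64.

64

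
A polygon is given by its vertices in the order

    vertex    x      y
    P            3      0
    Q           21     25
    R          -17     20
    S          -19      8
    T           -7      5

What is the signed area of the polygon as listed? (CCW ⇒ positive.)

Apply the shoelace formula: 2A = Σ (x_i·y_{i+1} − x_{i+1}·y_i), indices taken mod 5.
Σ = (75) + (845) + (244) + (-39) + (-15) = 1110
Signed area = Σ/2 = 555 (positive ⇒ counter-clockwise traversal).

555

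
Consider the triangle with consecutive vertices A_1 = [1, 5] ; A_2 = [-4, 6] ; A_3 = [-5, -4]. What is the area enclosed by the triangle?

Σ = (26) + (46) + (-21) = 51
Area = |Σ|/2 = 25.5.

25.5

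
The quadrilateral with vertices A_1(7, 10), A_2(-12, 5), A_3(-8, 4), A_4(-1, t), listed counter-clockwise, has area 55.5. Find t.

The doubled signed area Σ (x_i y_{i+1} − x_{i+1} y_i) is linear in t.
With t=0 it equals 141; the coefficient of t is -15 (from the two edges through A_4).
So -15·t + 141 = 2·55.5 = 111 ⇒ t = 2.

2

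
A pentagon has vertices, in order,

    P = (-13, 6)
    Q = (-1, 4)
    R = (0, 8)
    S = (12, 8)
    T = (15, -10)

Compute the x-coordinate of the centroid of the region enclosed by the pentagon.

706/129

Apply the surveyor's formula. First the cross-terms c_i = x_i·y_{i+1} − x_{i+1}·y_i:
  -46, -8, -96, -240, -40  ⇒  2A = -430, A = -215.
Then Σ (x_i + x_{i+1})·c_i = -7060, so x̄ = -7060 / (6·(-215)) = 706/129.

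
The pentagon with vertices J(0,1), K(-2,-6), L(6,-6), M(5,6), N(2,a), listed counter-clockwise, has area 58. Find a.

2

Write out the shoelace sum; only the two edges meeting at N involve a:
2·Area = [(5·a − 2·6) + (2·1 − 0·a)] + 116
       = 5·a + 106 = 116
⇒ a = 2.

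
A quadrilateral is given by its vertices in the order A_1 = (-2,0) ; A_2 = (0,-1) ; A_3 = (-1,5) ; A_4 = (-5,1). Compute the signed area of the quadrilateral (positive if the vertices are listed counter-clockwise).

Apply the shoelace (surveyor's) formula: 2A = Σ (x_i·y_{i+1} − x_{i+1}·y_i), indices taken mod 4.
Cross-terms: 2, -1, 24, 2  ⇒  Σ = 27
Signed area = Σ/2 = 13.5 (positive ⇒ counter-clockwise traversal).

13.5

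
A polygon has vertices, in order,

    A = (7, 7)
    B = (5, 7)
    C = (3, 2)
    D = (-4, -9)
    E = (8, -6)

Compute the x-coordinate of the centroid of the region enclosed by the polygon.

Apply the shoelace formula. First the cross-terms c_i = x_i·y_{i+1} − x_{i+1}·y_i:
  14, -11, -19, 96, 98  ⇒  2A = 178, A = 89.
Then Σ (x_i + x_{i+1})·c_i = 1953, so x̄ = 1953 / (6·89) = 651/178.

651/178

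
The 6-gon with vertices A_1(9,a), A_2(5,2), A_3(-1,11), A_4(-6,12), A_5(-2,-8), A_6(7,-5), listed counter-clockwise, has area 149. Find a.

Write out the shoelace sum; only the two edges meeting at A_1 involve a:
2·Area = [(7·a − 9·(-5)) + (9·2 − 5·a)] + 249
       = 2·a + 312 = 298
⇒ a = -7.

-7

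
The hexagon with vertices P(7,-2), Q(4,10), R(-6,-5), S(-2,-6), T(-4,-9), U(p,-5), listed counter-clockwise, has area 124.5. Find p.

The doubled signed area Σ (x_i y_{i+1} − x_{i+1} y_i) is linear in p.
With p=0 it equals 193; the coefficient of p is 7 (from the two edges through U).
So 7·p + 193 = 2·124.5 = 249 ⇒ p = 8.

8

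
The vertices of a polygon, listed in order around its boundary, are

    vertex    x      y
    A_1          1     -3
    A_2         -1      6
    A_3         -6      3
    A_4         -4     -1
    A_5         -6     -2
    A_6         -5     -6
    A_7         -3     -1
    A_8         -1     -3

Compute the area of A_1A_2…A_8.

41.5

Apply the surveyor's formula: 2A = Σ (x_i·y_{i+1} − x_{i+1}·y_i), indices taken mod 8.
A_1→A_2: (1)(6) − (-1)(-3) = 3
A_2→A_3: (-1)(3) − (-6)(6) = 33
A_3→A_4: (-6)(-1) − (-4)(3) = 18
A_4→A_5: (-4)(-2) − (-6)(-1) = 2
A_5→A_6: (-6)(-6) − (-5)(-2) = 26
A_6→A_7: (-5)(-1) − (-3)(-6) = -13
A_7→A_8: (-3)(-3) − (-1)(-1) = 8
A_8→A_1: (-1)(-3) − (1)(-3) = 6
Σ = 83
Area = |Σ|/2 = 41.5.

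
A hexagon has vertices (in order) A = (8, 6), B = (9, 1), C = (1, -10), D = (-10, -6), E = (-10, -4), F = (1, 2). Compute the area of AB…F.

Apply Gauss's area formula: 2A = Σ (x_i·y_{i+1} − x_{i+1}·y_i), indices taken mod 6.
Σ = (-46) + (-91) + (-106) + (-20) + (-16) + (-10) = -289
Area = |Σ|/2 = 144.5.

144.5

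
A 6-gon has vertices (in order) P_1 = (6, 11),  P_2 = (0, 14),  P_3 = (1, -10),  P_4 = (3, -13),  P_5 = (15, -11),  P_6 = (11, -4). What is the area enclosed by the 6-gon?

Cross-terms: 84, -14, 17, 162, 61, 145  ⇒  Σ = 455
Area = |Σ|/2 = 227.5.

227.5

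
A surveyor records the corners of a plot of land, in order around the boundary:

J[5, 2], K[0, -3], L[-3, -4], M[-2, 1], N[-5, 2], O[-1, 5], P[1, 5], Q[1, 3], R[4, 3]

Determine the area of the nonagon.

J→K: (5)(-3) − (0)(2) = -15
K→L: (0)(-4) − (-3)(-3) = -9
L→M: (-3)(1) − (-2)(-4) = -11
M→N: (-2)(2) − (-5)(1) = 1
N→O: (-5)(5) − (-1)(2) = -23
O→P: (-1)(5) − (1)(5) = -10
P→Q: (1)(3) − (1)(5) = -2
Q→R: (1)(3) − (4)(3) = -9
R→J: (4)(2) − (5)(3) = -7
Σ = -85
Area = |Σ|/2 = 42.5.

42.5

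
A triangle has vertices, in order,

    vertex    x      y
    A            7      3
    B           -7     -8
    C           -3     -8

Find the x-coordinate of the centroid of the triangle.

Apply the shoelace (surveyor's) formula. First the cross-terms c_i = x_i·y_{i+1} − x_{i+1}·y_i:
  -35, 32, 47  ⇒  2A = 44, A = 22.
Then Σ (x_i + x_{i+1})·c_i = -132, so x̄ = -132 / (6·22) = -1.

-1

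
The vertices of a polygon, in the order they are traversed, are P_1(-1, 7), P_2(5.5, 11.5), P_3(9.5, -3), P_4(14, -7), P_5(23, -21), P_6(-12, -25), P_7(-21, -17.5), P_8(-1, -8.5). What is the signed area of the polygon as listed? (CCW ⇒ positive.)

Apply Gauss's area formula: 2A = Σ (x_i·y_{i+1} − x_{i+1}·y_i), indices taken mod 8.
Σ = (-50) + (-125.75) + (-24.5) + (-133) + (-827) + (-315) + (161) + (-15.5) = -1329.75
Signed area = Σ/2 = -664.875 (negative ⇒ clockwise traversal).

-664.875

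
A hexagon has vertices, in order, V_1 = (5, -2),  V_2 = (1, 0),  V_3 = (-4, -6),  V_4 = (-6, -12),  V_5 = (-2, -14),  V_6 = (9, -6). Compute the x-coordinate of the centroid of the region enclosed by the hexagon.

Apply the shoelace (surveyor's) formula. First the cross-terms c_i = x_i·y_{i+1} − x_{i+1}·y_i:
  2, -6, 12, 60, 138, 12  ⇒  2A = 218, A = 109.
Then Σ (x_i + x_{i+1})·c_i = 564, so x̄ = 564 / (6·109) = 94/109.

94/109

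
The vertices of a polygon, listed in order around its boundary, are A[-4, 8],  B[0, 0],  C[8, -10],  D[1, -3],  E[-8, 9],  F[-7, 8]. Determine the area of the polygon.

27

Apply the shoelace (surveyor's) formula: 2A = Σ (x_i·y_{i+1} − x_{i+1}·y_i), indices taken mod 6.
A→B: (-4)(0) − (0)(8) = 0
B→C: (0)(-10) − (8)(0) = 0
C→D: (8)(-3) − (1)(-10) = -14
D→E: (1)(9) − (-8)(-3) = -15
E→F: (-8)(8) − (-7)(9) = -1
F→A: (-7)(8) − (-4)(8) = -24
Σ = -54
Area = |Σ|/2 = 27.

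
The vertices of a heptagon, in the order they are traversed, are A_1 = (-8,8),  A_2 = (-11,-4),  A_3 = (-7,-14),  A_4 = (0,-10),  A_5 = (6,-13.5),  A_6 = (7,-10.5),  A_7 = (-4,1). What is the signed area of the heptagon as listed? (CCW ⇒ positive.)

Apply the surveyor's formula: 2A = Σ (x_i·y_{i+1} − x_{i+1}·y_i), indices taken mod 7.
Σ = (120) + (126) + (70) + (60) + (31.5) + (-35) + (-24) = 348.5
Signed area = Σ/2 = 174.25 (positive ⇒ counter-clockwise traversal).

174.25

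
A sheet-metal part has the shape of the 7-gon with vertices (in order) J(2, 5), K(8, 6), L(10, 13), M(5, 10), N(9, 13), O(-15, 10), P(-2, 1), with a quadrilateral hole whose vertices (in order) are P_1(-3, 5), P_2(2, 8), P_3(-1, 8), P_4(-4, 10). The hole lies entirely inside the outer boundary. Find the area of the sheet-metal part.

Outer boundary:
Σ = (-28) + (44) + (35) + (-25) + (285) + (5) + (-12) = 304
Area = |Σ|/2 = 152.
Hole:
Apply the shoelace formula: 2A = Σ (x_i·y_{i+1} − x_{i+1}·y_i), indices taken mod 4.
Cross-terms: -34, 24, 22, 10  ⇒  Σ = 22
Area = |Σ|/2 = 11.
Net area = 152 − 11 = 141.

141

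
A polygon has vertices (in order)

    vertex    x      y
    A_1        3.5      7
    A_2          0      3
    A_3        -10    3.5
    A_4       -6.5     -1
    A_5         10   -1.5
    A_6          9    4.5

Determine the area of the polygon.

A_1→A_2: (3.5)(3) − (0)(7) = 10.5
A_2→A_3: (0)(3.5) − (-10)(3) = 30
A_3→A_4: (-10)(-1) − (-6.5)(3.5) = 32.75
A_4→A_5: (-6.5)(-1.5) − (10)(-1) = 19.75
A_5→A_6: (10)(4.5) − (9)(-1.5) = 58.5
A_6→A_1: (9)(7) − (3.5)(4.5) = 47.25
Σ = 198.75
Area = |Σ|/2 = 99.375.

99.375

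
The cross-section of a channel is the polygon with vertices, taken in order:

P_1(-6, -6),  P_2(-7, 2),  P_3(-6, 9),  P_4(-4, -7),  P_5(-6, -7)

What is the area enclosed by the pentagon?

Σ = (-54) + (-51) + (78) + (-14) + (-6) = -47
Area = |Σ|/2 = 23.5.

23.5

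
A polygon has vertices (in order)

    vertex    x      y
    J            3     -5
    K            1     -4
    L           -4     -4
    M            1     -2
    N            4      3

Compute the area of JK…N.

16.5

J→K: (3)(-4) − (1)(-5) = -7
K→L: (1)(-4) − (-4)(-4) = -20
L→M: (-4)(-2) − (1)(-4) = 12
M→N: (1)(3) − (4)(-2) = 11
N→J: (4)(-5) − (3)(3) = -29
Σ = -33
Area = |Σ|/2 = 16.5.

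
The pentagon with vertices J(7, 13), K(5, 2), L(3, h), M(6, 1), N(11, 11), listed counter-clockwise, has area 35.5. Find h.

-4

The doubled signed area Σ (x_i y_{i+1} − x_{i+1} y_i) is linear in h.
With h=0 it equals 67; the coefficient of h is -1 (from the two edges through L).
So -1·h + 67 = 2·35.5 = 71 ⇒ h = -4.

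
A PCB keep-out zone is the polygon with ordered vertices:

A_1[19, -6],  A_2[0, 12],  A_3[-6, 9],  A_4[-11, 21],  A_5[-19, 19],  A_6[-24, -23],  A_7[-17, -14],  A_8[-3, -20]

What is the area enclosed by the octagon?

998.5

Apply Gauss's area formula: 2A = Σ (x_i·y_{i+1} − x_{i+1}·y_i), indices taken mod 8.
Σ = (228) + (72) + (-27) + (190) + (893) + (-55) + (298) + (398) = 1997
Area = |Σ|/2 = 998.5.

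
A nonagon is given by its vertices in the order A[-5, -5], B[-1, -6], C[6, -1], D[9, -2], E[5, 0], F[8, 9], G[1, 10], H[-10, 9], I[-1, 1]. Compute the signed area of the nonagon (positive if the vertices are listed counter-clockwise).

151.5

Apply the shoelace (surveyor's) formula: 2A = Σ (x_i·y_{i+1} − x_{i+1}·y_i), indices taken mod 9.
Cross-terms: 25, 37, -3, 10, 45, 71, 109, -1, 10  ⇒  Σ = 303
Signed area = Σ/2 = 151.5 (positive ⇒ counter-clockwise traversal).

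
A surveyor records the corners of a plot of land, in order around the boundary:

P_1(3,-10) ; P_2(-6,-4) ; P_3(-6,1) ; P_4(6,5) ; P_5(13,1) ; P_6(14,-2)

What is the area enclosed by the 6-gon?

185.5

Apply Gauss's area formula: 2A = Σ (x_i·y_{i+1} − x_{i+1}·y_i), indices taken mod 6.
Σ = (-72) + (-30) + (-36) + (-59) + (-40) + (-134) = -371
Area = |Σ|/2 = 185.5.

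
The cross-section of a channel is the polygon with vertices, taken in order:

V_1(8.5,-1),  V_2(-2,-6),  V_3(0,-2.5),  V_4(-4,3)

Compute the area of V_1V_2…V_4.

Apply Gauss's area formula: 2A = Σ (x_i·y_{i+1} − x_{i+1}·y_i), indices taken mod 4.
Cross-terms: -53, 5, -10, -21.5  ⇒  Σ = -79.5
Area = |Σ|/2 = 39.75.

39.75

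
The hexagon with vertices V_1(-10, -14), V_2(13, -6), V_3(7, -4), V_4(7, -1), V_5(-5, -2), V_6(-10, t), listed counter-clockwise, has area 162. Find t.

The doubled signed area Σ (x_i y_{i+1} − x_{i+1} y_i) is linear in t.
With t=0 it equals 354; the coefficient of t is 5 (from the two edges through V_6).
So 5·t + 354 = 2·162 = 324 ⇒ t = -6.

-6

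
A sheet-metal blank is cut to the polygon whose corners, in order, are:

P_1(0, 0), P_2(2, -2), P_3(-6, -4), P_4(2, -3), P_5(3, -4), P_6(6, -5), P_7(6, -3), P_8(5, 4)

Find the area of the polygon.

Σ = (0) + (-20) + (26) + (1) + (9) + (12) + (39) + (0) = 67
Area = |Σ|/2 = 33.5.

33.5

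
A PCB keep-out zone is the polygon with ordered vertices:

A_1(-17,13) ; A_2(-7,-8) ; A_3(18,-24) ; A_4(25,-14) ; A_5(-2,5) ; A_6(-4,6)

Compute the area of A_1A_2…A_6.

521

Apply the surveyor's formula: 2A = Σ (x_i·y_{i+1} − x_{i+1}·y_i), indices taken mod 6.
Σ = (227) + (312) + (348) + (97) + (8) + (50) = 1042
Area = |Σ|/2 = 521.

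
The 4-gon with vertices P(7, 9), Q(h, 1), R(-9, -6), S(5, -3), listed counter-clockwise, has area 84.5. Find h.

-2

Write out the shoelace sum; only the two edges meeting at Q involve h:
2·Area = [(7·1 − h·9) + (h·(-6) − (-9)·1)] + 123
       = -15·h + 139 = 169
⇒ h = -2.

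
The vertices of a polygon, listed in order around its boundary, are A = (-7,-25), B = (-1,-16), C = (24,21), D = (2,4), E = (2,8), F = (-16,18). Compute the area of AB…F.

Σ = (87) + (363) + (54) + (8) + (164) + (526) = 1202
Area = |Σ|/2 = 601.

601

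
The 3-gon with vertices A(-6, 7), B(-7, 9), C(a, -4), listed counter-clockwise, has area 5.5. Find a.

-6

Write out the shoelace sum; only the two edges meeting at C involve a:
2·Area = [((-7)·(-4) − a·9) + (a·7 − (-6)·(-4))] + -5
       = -2·a + -1 = 11
⇒ a = -6.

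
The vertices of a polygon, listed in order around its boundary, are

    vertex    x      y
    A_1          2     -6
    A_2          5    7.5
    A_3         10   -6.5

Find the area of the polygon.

Apply the surveyor's formula: 2A = Σ (x_i·y_{i+1} − x_{i+1}·y_i), indices taken mod 3.
Σ = (45) + (-107.5) + (-47) = -109.5
Area = |Σ|/2 = 54.75.

54.75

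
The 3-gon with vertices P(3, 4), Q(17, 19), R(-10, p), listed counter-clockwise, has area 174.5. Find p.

The doubled signed area Σ (x_i y_{i+1} − x_{i+1} y_i) is linear in p.
With p=0 it equals 139; the coefficient of p is 14 (from the two edges through R).
So 14·p + 139 = 2·174.5 = 349 ⇒ p = 15.

15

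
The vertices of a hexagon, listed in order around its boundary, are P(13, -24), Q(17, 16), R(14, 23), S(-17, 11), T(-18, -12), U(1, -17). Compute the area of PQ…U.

Σ = (616) + (167) + (545) + (402) + (318) + (197) = 2245
Area = |Σ|/2 = 1122.5.

1122.5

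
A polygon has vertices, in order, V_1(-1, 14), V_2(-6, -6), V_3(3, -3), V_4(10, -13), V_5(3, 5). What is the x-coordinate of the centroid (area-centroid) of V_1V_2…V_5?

Apply Gauss's area formula. First the cross-terms c_i = x_i·y_{i+1} − x_{i+1}·y_i:
  90, 36, -9, 89, 47  ⇒  2A = 253, A = 126.5.
Then Σ (x_i + x_{i+1})·c_i = 396, so x̄ = 396 / (6·126.5) = 12/23.

12/23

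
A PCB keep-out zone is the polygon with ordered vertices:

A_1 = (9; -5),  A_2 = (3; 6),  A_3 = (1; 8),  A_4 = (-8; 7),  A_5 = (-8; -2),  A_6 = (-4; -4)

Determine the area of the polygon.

Apply the shoelace (surveyor's) formula: 2A = Σ (x_i·y_{i+1} − x_{i+1}·y_i), indices taken mod 6.
A_1→A_2: (9)(6) − (3)(-5) = 69
A_2→A_3: (3)(8) − (1)(6) = 18
A_3→A_4: (1)(7) − (-8)(8) = 71
A_4→A_5: (-8)(-2) − (-8)(7) = 72
A_5→A_6: (-8)(-4) − (-4)(-2) = 24
A_6→A_1: (-4)(-5) − (9)(-4) = 56
Σ = 310
Area = |Σ|/2 = 155.

155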